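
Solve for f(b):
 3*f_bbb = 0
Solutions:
 f(b) = C1 + C2*b + C3*b^2


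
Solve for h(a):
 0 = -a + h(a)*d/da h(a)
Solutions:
 h(a) = -sqrt(C1 + a^2)
 h(a) = sqrt(C1 + a^2)


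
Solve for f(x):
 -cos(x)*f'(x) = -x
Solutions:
 f(x) = C1 + Integral(x/cos(x), x)


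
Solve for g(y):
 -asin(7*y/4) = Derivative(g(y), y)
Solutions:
 g(y) = C1 - y*asin(7*y/4) - sqrt(16 - 49*y^2)/7


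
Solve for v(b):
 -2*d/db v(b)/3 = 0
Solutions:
 v(b) = C1


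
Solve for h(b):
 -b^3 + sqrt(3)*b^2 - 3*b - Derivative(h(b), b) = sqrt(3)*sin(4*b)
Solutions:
 h(b) = C1 - b^4/4 + sqrt(3)*b^3/3 - 3*b^2/2 + sqrt(3)*cos(4*b)/4


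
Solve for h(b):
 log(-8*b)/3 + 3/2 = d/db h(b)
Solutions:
 h(b) = C1 + b*log(-b)/3 + b*(log(2) + 7/6)


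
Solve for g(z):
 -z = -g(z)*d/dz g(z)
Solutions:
 g(z) = -sqrt(C1 + z^2)
 g(z) = sqrt(C1 + z^2)


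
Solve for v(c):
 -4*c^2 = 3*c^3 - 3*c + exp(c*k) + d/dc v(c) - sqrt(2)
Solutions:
 v(c) = C1 - 3*c^4/4 - 4*c^3/3 + 3*c^2/2 + sqrt(2)*c - exp(c*k)/k


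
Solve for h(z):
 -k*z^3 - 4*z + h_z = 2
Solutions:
 h(z) = C1 + k*z^4/4 + 2*z^2 + 2*z


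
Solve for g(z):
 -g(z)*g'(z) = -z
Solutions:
 g(z) = -sqrt(C1 + z^2)
 g(z) = sqrt(C1 + z^2)


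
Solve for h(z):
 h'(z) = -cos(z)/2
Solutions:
 h(z) = C1 - sin(z)/2


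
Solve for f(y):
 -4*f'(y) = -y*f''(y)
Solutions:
 f(y) = C1 + C2*y^5


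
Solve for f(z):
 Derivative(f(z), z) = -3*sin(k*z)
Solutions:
 f(z) = C1 + 3*cos(k*z)/k


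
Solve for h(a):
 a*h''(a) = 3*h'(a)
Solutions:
 h(a) = C1 + C2*a^4


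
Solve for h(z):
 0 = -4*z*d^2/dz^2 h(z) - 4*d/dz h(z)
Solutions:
 h(z) = C1 + C2*log(z)


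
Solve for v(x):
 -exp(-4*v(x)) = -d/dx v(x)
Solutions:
 v(x) = log(-I*(C1 + 4*x)^(1/4))
 v(x) = log(I*(C1 + 4*x)^(1/4))
 v(x) = log(-(C1 + 4*x)^(1/4))
 v(x) = log(C1 + 4*x)/4


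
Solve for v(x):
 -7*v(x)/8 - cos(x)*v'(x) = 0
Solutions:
 v(x) = C1*(sin(x) - 1)^(7/16)/(sin(x) + 1)^(7/16)


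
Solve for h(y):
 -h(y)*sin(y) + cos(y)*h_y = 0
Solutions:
 h(y) = C1/cos(y)


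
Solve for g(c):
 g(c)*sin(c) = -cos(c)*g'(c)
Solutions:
 g(c) = C1*cos(c)


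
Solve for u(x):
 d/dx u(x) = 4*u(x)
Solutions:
 u(x) = C1*exp(4*x)


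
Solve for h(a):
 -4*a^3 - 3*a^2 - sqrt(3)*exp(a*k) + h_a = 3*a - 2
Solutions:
 h(a) = C1 + a^4 + a^3 + 3*a^2/2 - 2*a + sqrt(3)*exp(a*k)/k


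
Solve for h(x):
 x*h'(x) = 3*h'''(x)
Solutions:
 h(x) = C1 + Integral(C2*airyai(3^(2/3)*x/3) + C3*airybi(3^(2/3)*x/3), x)


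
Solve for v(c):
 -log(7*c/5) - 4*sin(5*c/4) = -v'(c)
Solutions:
 v(c) = C1 + c*log(c) - c*log(5) - c + c*log(7) - 16*cos(5*c/4)/5


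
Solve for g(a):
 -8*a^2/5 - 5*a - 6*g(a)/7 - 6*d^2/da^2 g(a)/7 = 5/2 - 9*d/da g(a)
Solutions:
 g(a) = C1*exp(a*(21 - 5*sqrt(17))/4) + C2*exp(a*(5*sqrt(17) + 21)/4) - 28*a^2/15 - 1351*a/30 - 14161/30


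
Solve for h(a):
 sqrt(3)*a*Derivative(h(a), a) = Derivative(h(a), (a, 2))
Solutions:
 h(a) = C1 + C2*erfi(sqrt(2)*3^(1/4)*a/2)


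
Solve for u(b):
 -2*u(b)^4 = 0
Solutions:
 u(b) = 0


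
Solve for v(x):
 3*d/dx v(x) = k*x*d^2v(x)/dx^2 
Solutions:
 v(x) = C1 + x^(((re(k) + 3)*re(k) + im(k)^2)/(re(k)^2 + im(k)^2))*(C2*sin(3*log(x)*Abs(im(k))/(re(k)^2 + im(k)^2)) + C3*cos(3*log(x)*im(k)/(re(k)^2 + im(k)^2)))


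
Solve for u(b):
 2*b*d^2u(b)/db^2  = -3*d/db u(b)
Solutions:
 u(b) = C1 + C2/sqrt(b)


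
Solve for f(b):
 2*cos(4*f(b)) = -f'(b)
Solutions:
 f(b) = -asin((C1 + exp(16*b))/(C1 - exp(16*b)))/4 + pi/4
 f(b) = asin((C1 + exp(16*b))/(C1 - exp(16*b)))/4


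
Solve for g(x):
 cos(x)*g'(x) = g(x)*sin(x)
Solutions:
 g(x) = C1/cos(x)


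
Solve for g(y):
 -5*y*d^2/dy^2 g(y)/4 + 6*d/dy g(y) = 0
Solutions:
 g(y) = C1 + C2*y^(29/5)


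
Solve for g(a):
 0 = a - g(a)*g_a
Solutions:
 g(a) = -sqrt(C1 + a^2)
 g(a) = sqrt(C1 + a^2)


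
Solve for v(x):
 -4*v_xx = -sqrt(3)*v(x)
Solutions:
 v(x) = C1*exp(-3^(1/4)*x/2) + C2*exp(3^(1/4)*x/2)


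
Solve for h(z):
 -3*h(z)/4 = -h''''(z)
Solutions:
 h(z) = C1*exp(-sqrt(2)*3^(1/4)*z/2) + C2*exp(sqrt(2)*3^(1/4)*z/2) + C3*sin(sqrt(2)*3^(1/4)*z/2) + C4*cos(sqrt(2)*3^(1/4)*z/2)


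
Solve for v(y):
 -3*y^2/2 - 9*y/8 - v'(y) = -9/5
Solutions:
 v(y) = C1 - y^3/2 - 9*y^2/16 + 9*y/5


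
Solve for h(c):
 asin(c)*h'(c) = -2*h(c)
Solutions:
 h(c) = C1*exp(-2*Integral(1/asin(c), c))


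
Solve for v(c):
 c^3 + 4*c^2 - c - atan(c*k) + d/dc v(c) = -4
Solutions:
 v(c) = C1 - c^4/4 - 4*c^3/3 + c^2/2 - 4*c + Piecewise((c*atan(c*k) - log(c^2*k^2 + 1)/(2*k), Ne(k, 0)), (0, True))


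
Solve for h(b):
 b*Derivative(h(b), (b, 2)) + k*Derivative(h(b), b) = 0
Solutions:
 h(b) = C1 + b^(1 - re(k))*(C2*sin(log(b)*Abs(im(k))) + C3*cos(log(b)*im(k)))


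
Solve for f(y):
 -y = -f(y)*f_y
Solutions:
 f(y) = -sqrt(C1 + y^2)
 f(y) = sqrt(C1 + y^2)


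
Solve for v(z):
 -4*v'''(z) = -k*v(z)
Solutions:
 v(z) = C1*exp(2^(1/3)*k^(1/3)*z/2) + C2*exp(2^(1/3)*k^(1/3)*z*(-1 + sqrt(3)*I)/4) + C3*exp(-2^(1/3)*k^(1/3)*z*(1 + sqrt(3)*I)/4)


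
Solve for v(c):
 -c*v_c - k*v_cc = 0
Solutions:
 v(c) = C1 + C2*sqrt(k)*erf(sqrt(2)*c*sqrt(1/k)/2)


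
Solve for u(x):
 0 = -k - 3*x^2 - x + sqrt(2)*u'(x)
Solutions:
 u(x) = C1 + sqrt(2)*k*x/2 + sqrt(2)*x^3/2 + sqrt(2)*x^2/4


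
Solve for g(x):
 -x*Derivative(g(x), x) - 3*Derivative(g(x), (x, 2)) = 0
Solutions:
 g(x) = C1 + C2*erf(sqrt(6)*x/6)


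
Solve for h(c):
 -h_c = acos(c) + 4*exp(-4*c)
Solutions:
 h(c) = C1 - c*acos(c) + sqrt(1 - c^2) + exp(-4*c)


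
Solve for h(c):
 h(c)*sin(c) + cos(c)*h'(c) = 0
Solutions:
 h(c) = C1*cos(c)


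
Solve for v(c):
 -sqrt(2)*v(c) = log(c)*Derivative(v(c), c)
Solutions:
 v(c) = C1*exp(-sqrt(2)*li(c))


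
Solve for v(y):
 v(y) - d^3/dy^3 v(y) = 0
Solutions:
 v(y) = C3*exp(y) + (C1*sin(sqrt(3)*y/2) + C2*cos(sqrt(3)*y/2))*exp(-y/2)


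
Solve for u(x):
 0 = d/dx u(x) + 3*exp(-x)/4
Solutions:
 u(x) = C1 + 3*exp(-x)/4


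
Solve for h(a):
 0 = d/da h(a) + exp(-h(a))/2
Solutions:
 h(a) = log(C1 - a/2)


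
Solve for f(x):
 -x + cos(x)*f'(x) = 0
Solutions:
 f(x) = C1 + Integral(x/cos(x), x)


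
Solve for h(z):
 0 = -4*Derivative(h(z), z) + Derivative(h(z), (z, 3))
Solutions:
 h(z) = C1 + C2*exp(-2*z) + C3*exp(2*z)


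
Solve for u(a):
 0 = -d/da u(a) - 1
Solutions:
 u(a) = C1 - a


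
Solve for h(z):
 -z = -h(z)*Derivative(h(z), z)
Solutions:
 h(z) = -sqrt(C1 + z^2)
 h(z) = sqrt(C1 + z^2)


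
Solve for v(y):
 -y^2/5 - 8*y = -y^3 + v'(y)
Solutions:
 v(y) = C1 + y^4/4 - y^3/15 - 4*y^2


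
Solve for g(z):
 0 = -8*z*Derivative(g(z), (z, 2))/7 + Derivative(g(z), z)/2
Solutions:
 g(z) = C1 + C2*z^(23/16)


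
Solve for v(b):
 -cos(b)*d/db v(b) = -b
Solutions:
 v(b) = C1 + Integral(b/cos(b), b)


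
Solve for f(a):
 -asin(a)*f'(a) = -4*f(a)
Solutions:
 f(a) = C1*exp(4*Integral(1/asin(a), a))


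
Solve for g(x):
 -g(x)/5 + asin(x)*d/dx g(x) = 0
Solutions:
 g(x) = C1*exp(Integral(1/asin(x), x)/5)


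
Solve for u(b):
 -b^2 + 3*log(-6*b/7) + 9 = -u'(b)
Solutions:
 u(b) = C1 + b^3/3 - 3*b*log(-b) + 3*b*(-2 - log(6) + log(7))


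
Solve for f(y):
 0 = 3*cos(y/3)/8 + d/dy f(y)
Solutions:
 f(y) = C1 - 9*sin(y/3)/8


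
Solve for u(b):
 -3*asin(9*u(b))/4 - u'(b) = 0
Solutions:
 Integral(1/asin(9*_y), (_y, u(b))) = C1 - 3*b/4


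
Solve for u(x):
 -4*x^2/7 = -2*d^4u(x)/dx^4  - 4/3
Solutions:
 u(x) = C1 + C2*x + C3*x^2 + C4*x^3 + x^6/1260 - x^4/36


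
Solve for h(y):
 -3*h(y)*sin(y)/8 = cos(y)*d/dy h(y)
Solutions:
 h(y) = C1*cos(y)^(3/8)


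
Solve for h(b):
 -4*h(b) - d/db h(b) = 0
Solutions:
 h(b) = C1*exp(-4*b)


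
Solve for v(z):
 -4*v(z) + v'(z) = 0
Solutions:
 v(z) = C1*exp(4*z)


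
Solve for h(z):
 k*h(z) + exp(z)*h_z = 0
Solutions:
 h(z) = C1*exp(k*exp(-z))


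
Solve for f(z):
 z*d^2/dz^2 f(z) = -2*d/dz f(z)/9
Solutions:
 f(z) = C1 + C2*z^(7/9)


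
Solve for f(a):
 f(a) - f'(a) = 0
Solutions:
 f(a) = C1*exp(a)


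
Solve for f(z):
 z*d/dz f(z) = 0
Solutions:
 f(z) = C1


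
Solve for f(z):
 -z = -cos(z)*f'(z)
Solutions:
 f(z) = C1 + Integral(z/cos(z), z)


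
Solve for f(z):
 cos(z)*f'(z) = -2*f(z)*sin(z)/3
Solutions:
 f(z) = C1*cos(z)^(2/3)


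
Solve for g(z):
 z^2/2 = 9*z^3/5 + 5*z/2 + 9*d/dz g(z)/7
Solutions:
 g(z) = C1 - 7*z^4/20 + 7*z^3/54 - 35*z^2/36


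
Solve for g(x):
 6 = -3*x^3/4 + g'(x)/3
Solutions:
 g(x) = C1 + 9*x^4/16 + 18*x


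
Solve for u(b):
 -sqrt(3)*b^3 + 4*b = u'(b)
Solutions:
 u(b) = C1 - sqrt(3)*b^4/4 + 2*b^2


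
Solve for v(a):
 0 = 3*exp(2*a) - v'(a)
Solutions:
 v(a) = C1 + 3*exp(2*a)/2


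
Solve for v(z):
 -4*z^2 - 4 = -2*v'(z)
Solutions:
 v(z) = C1 + 2*z^3/3 + 2*z


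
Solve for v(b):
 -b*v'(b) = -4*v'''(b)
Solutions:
 v(b) = C1 + Integral(C2*airyai(2^(1/3)*b/2) + C3*airybi(2^(1/3)*b/2), b)


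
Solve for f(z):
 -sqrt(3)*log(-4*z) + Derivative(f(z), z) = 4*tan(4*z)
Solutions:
 f(z) = C1 + sqrt(3)*z*(log(-z) - 1) + 2*sqrt(3)*z*log(2) - log(cos(4*z))


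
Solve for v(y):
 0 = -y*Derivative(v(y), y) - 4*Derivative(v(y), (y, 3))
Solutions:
 v(y) = C1 + Integral(C2*airyai(-2^(1/3)*y/2) + C3*airybi(-2^(1/3)*y/2), y)


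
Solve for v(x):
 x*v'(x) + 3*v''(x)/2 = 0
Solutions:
 v(x) = C1 + C2*erf(sqrt(3)*x/3)


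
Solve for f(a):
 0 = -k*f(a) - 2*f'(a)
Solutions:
 f(a) = C1*exp(-a*k/2)


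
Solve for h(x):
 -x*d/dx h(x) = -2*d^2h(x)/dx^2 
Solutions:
 h(x) = C1 + C2*erfi(x/2)


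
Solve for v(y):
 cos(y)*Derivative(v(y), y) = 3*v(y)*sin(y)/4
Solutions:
 v(y) = C1/cos(y)^(3/4)


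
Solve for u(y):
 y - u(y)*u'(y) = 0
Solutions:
 u(y) = -sqrt(C1 + y^2)
 u(y) = sqrt(C1 + y^2)


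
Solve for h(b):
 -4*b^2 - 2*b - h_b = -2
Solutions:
 h(b) = C1 - 4*b^3/3 - b^2 + 2*b


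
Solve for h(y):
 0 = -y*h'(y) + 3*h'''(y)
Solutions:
 h(y) = C1 + Integral(C2*airyai(3^(2/3)*y/3) + C3*airybi(3^(2/3)*y/3), y)


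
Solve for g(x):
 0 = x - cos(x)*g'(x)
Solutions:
 g(x) = C1 + Integral(x/cos(x), x)


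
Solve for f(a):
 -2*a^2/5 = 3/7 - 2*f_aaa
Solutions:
 f(a) = C1 + C2*a + C3*a^2 + a^5/300 + a^3/28


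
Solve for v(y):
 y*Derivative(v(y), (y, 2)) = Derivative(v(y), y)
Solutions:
 v(y) = C1 + C2*y^2


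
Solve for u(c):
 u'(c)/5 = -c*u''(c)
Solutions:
 u(c) = C1 + C2*c^(4/5)


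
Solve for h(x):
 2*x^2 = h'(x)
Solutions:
 h(x) = C1 + 2*x^3/3


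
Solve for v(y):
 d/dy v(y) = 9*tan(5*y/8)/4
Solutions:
 v(y) = C1 - 18*log(cos(5*y/8))/5


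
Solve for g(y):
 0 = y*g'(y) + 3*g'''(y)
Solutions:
 g(y) = C1 + Integral(C2*airyai(-3^(2/3)*y/3) + C3*airybi(-3^(2/3)*y/3), y)


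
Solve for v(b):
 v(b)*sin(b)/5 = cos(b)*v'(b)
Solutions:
 v(b) = C1/cos(b)^(1/5)


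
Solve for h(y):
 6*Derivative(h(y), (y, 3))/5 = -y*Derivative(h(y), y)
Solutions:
 h(y) = C1 + Integral(C2*airyai(-5^(1/3)*6^(2/3)*y/6) + C3*airybi(-5^(1/3)*6^(2/3)*y/6), y)


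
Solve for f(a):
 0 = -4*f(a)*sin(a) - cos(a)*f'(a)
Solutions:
 f(a) = C1*cos(a)^4


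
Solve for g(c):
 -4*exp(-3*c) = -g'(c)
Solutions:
 g(c) = C1 - 4*exp(-3*c)/3


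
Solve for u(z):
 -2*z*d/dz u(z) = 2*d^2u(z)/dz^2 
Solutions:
 u(z) = C1 + C2*erf(sqrt(2)*z/2)


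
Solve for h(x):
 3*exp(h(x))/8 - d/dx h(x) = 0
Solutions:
 h(x) = log(-1/(C1 + 3*x)) + 3*log(2)


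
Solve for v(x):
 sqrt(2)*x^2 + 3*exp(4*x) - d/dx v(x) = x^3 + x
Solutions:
 v(x) = C1 - x^4/4 + sqrt(2)*x^3/3 - x^2/2 + 3*exp(4*x)/4


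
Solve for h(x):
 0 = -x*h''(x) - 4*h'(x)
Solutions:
 h(x) = C1 + C2/x^3


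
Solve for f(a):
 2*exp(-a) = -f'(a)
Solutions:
 f(a) = C1 + 2*exp(-a)


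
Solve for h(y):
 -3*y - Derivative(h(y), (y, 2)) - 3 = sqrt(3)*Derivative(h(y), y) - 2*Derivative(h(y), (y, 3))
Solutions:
 h(y) = C1 + C2*exp(y*(1 - sqrt(1 + 8*sqrt(3)))/4) + C3*exp(y*(1 + sqrt(1 + 8*sqrt(3)))/4) - sqrt(3)*y^2/2 - sqrt(3)*y + y


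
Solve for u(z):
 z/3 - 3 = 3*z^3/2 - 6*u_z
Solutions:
 u(z) = C1 + z^4/16 - z^2/36 + z/2


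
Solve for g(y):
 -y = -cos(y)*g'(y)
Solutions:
 g(y) = C1 + Integral(y/cos(y), y)


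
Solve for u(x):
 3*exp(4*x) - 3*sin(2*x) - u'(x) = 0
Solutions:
 u(x) = C1 + 3*exp(4*x)/4 + 3*cos(2*x)/2


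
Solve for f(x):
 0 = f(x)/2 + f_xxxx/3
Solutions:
 f(x) = (C1*sin(6^(1/4)*x/2) + C2*cos(6^(1/4)*x/2))*exp(-6^(1/4)*x/2) + (C3*sin(6^(1/4)*x/2) + C4*cos(6^(1/4)*x/2))*exp(6^(1/4)*x/2)


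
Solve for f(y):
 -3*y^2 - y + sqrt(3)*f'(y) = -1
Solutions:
 f(y) = C1 + sqrt(3)*y^3/3 + sqrt(3)*y^2/6 - sqrt(3)*y/3


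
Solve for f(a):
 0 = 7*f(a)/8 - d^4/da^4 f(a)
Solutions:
 f(a) = C1*exp(-14^(1/4)*a/2) + C2*exp(14^(1/4)*a/2) + C3*sin(14^(1/4)*a/2) + C4*cos(14^(1/4)*a/2)


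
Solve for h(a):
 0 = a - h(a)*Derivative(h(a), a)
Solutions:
 h(a) = -sqrt(C1 + a^2)
 h(a) = sqrt(C1 + a^2)


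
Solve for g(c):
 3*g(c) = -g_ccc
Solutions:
 g(c) = C3*exp(-3^(1/3)*c) + (C1*sin(3^(5/6)*c/2) + C2*cos(3^(5/6)*c/2))*exp(3^(1/3)*c/2)


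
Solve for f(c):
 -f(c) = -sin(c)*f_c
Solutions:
 f(c) = C1*sqrt(cos(c) - 1)/sqrt(cos(c) + 1)


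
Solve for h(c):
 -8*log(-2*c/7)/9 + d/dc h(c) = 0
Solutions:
 h(c) = C1 + 8*c*log(-c)/9 + 8*c*(-log(7) - 1 + log(2))/9


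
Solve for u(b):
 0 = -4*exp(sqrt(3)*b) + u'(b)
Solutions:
 u(b) = C1 + 4*sqrt(3)*exp(sqrt(3)*b)/3


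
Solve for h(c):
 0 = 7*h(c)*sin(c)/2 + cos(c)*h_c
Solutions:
 h(c) = C1*cos(c)^(7/2)


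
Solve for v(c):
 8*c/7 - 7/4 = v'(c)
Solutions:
 v(c) = C1 + 4*c^2/7 - 7*c/4


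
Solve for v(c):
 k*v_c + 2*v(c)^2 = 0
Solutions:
 v(c) = k/(C1*k + 2*c)


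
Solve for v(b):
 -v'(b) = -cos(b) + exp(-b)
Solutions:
 v(b) = C1 + sin(b) + exp(-b)


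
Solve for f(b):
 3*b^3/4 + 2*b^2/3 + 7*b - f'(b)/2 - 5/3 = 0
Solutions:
 f(b) = C1 + 3*b^4/8 + 4*b^3/9 + 7*b^2 - 10*b/3


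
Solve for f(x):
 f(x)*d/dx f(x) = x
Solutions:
 f(x) = -sqrt(C1 + x^2)
 f(x) = sqrt(C1 + x^2)


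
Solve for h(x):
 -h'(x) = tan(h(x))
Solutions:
 h(x) = pi - asin(C1*exp(-x))
 h(x) = asin(C1*exp(-x))


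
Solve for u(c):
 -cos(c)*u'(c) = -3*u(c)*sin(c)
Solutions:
 u(c) = C1/cos(c)^3


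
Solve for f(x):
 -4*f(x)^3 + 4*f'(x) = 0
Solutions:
 f(x) = -sqrt(2)*sqrt(-1/(C1 + x))/2
 f(x) = sqrt(2)*sqrt(-1/(C1 + x))/2


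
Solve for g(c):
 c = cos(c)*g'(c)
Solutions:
 g(c) = C1 + Integral(c/cos(c), c)


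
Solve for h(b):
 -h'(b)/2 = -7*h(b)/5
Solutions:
 h(b) = C1*exp(14*b/5)


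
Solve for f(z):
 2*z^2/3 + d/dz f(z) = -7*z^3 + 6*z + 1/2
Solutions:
 f(z) = C1 - 7*z^4/4 - 2*z^3/9 + 3*z^2 + z/2


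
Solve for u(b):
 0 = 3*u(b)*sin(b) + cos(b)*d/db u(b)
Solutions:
 u(b) = C1*cos(b)^3


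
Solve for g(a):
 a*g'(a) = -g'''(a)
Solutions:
 g(a) = C1 + Integral(C2*airyai(-a) + C3*airybi(-a), a)


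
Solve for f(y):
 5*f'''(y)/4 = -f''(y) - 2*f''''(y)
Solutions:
 f(y) = C1 + C2*y + (C3*sin(sqrt(103)*y/16) + C4*cos(sqrt(103)*y/16))*exp(-5*y/16)


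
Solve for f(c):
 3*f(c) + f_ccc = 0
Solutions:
 f(c) = C3*exp(-3^(1/3)*c) + (C1*sin(3^(5/6)*c/2) + C2*cos(3^(5/6)*c/2))*exp(3^(1/3)*c/2)


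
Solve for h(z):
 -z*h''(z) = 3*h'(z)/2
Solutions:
 h(z) = C1 + C2/sqrt(z)


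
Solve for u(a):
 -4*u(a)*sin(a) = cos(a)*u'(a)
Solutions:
 u(a) = C1*cos(a)^4


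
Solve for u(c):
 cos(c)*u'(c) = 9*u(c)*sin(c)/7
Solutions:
 u(c) = C1/cos(c)^(9/7)


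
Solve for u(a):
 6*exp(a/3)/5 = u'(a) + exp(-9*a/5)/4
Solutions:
 u(a) = C1 + 18*exp(a/3)/5 + 5*exp(-9*a/5)/36


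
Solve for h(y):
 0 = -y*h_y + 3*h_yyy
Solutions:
 h(y) = C1 + Integral(C2*airyai(3^(2/3)*y/3) + C3*airybi(3^(2/3)*y/3), y)


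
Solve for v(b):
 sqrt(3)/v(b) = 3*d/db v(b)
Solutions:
 v(b) = -sqrt(C1 + 6*sqrt(3)*b)/3
 v(b) = sqrt(C1 + 6*sqrt(3)*b)/3


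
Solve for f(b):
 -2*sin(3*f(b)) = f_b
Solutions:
 f(b) = -acos((-C1 - exp(12*b))/(C1 - exp(12*b)))/3 + 2*pi/3
 f(b) = acos((-C1 - exp(12*b))/(C1 - exp(12*b)))/3


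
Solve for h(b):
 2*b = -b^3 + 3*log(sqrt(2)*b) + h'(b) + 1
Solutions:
 h(b) = C1 + b^4/4 + b^2 - 3*b*log(b) - 3*b*log(2)/2 + 2*b


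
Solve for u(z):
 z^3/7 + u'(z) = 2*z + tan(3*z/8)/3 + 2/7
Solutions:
 u(z) = C1 - z^4/28 + z^2 + 2*z/7 - 8*log(cos(3*z/8))/9


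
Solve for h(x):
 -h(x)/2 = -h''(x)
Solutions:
 h(x) = C1*exp(-sqrt(2)*x/2) + C2*exp(sqrt(2)*x/2)


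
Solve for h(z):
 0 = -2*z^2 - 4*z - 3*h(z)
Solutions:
 h(z) = 2*z*(-z - 2)/3


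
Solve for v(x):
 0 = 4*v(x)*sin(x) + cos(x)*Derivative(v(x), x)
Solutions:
 v(x) = C1*cos(x)^4


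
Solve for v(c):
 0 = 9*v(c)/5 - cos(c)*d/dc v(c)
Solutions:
 v(c) = C1*(sin(c) + 1)^(9/10)/(sin(c) - 1)^(9/10)


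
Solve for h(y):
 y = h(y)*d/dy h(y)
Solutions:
 h(y) = -sqrt(C1 + y^2)
 h(y) = sqrt(C1 + y^2)


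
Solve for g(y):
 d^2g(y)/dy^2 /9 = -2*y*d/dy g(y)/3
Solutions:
 g(y) = C1 + C2*erf(sqrt(3)*y)


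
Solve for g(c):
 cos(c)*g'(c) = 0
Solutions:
 g(c) = C1


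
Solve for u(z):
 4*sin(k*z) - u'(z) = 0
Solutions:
 u(z) = C1 - 4*cos(k*z)/k


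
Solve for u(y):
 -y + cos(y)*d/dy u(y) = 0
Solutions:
 u(y) = C1 + Integral(y/cos(y), y)


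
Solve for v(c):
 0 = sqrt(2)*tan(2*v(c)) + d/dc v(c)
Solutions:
 v(c) = -asin(C1*exp(-2*sqrt(2)*c))/2 + pi/2
 v(c) = asin(C1*exp(-2*sqrt(2)*c))/2


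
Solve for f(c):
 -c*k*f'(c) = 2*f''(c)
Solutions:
 f(c) = Piecewise((-sqrt(pi)*C1*erf(c*sqrt(k)/2)/sqrt(k) - C2, (k > 0) | (k < 0)), (-C1*c - C2, True))


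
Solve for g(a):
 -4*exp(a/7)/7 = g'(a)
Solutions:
 g(a) = C1 - 4*exp(a/7)


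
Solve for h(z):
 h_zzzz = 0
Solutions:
 h(z) = C1 + C2*z + C3*z^2 + C4*z^3


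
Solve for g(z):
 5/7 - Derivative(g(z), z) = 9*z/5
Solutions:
 g(z) = C1 - 9*z^2/10 + 5*z/7


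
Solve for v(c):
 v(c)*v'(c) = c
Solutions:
 v(c) = -sqrt(C1 + c^2)
 v(c) = sqrt(C1 + c^2)


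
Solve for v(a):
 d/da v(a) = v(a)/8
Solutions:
 v(a) = C1*exp(a/8)


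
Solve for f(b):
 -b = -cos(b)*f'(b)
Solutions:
 f(b) = C1 + Integral(b/cos(b), b)


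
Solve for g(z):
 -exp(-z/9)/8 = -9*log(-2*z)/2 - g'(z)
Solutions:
 g(z) = C1 - 9*z*log(-z)/2 + 9*z*(1 - log(2))/2 - 9*exp(-z/9)/8


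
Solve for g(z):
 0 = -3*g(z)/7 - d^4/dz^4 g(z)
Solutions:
 g(z) = (C1*sin(sqrt(2)*3^(1/4)*7^(3/4)*z/14) + C2*cos(sqrt(2)*3^(1/4)*7^(3/4)*z/14))*exp(-sqrt(2)*3^(1/4)*7^(3/4)*z/14) + (C3*sin(sqrt(2)*3^(1/4)*7^(3/4)*z/14) + C4*cos(sqrt(2)*3^(1/4)*7^(3/4)*z/14))*exp(sqrt(2)*3^(1/4)*7^(3/4)*z/14)


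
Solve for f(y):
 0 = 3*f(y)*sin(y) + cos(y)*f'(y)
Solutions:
 f(y) = C1*cos(y)^3


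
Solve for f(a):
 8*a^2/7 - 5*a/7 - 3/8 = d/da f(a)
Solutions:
 f(a) = C1 + 8*a^3/21 - 5*a^2/14 - 3*a/8


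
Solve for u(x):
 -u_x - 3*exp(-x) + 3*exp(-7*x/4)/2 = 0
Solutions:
 u(x) = C1 + 3*exp(-x) - 6*exp(-7*x/4)/7


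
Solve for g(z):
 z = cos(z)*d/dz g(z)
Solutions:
 g(z) = C1 + Integral(z/cos(z), z)


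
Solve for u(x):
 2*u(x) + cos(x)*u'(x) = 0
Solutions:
 u(x) = C1*(sin(x) - 1)/(sin(x) + 1)


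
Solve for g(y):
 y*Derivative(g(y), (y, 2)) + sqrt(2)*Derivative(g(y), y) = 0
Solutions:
 g(y) = C1 + C2*y^(1 - sqrt(2))


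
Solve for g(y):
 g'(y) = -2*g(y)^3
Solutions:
 g(y) = -sqrt(2)*sqrt(-1/(C1 - 2*y))/2
 g(y) = sqrt(2)*sqrt(-1/(C1 - 2*y))/2


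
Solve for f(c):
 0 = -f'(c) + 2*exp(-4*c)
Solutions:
 f(c) = C1 - exp(-4*c)/2


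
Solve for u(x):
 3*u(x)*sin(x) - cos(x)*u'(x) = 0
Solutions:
 u(x) = C1/cos(x)^3


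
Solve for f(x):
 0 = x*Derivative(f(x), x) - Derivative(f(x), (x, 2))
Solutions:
 f(x) = C1 + C2*erfi(sqrt(2)*x/2)


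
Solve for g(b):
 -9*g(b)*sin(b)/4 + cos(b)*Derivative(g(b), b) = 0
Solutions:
 g(b) = C1/cos(b)^(9/4)


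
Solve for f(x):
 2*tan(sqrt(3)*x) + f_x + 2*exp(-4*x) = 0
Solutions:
 f(x) = C1 - sqrt(3)*log(tan(sqrt(3)*x)^2 + 1)/3 + exp(-4*x)/2


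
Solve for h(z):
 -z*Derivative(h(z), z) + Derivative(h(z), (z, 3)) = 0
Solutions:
 h(z) = C1 + Integral(C2*airyai(z) + C3*airybi(z), z)


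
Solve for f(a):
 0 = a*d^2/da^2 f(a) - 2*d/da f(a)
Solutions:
 f(a) = C1 + C2*a^3


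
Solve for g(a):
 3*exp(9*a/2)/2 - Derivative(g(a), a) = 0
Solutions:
 g(a) = C1 + exp(9*a/2)/3


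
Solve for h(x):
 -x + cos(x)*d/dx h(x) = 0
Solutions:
 h(x) = C1 + Integral(x/cos(x), x)


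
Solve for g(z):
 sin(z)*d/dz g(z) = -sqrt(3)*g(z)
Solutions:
 g(z) = C1*(cos(z) + 1)^(sqrt(3)/2)/(cos(z) - 1)^(sqrt(3)/2)


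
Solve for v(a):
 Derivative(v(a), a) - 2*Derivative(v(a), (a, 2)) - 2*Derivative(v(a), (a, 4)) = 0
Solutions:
 v(a) = C1 + C2*exp(6^(1/3)*a*(-(9 + sqrt(129))^(1/3) + 2*6^(1/3)/(9 + sqrt(129))^(1/3))/12)*sin(2^(1/3)*3^(1/6)*a*(6*2^(1/3)/(9 + sqrt(129))^(1/3) + 3^(2/3)*(9 + sqrt(129))^(1/3))/12) + C3*exp(6^(1/3)*a*(-(9 + sqrt(129))^(1/3) + 2*6^(1/3)/(9 + sqrt(129))^(1/3))/12)*cos(2^(1/3)*3^(1/6)*a*(6*2^(1/3)/(9 + sqrt(129))^(1/3) + 3^(2/3)*(9 + sqrt(129))^(1/3))/12) + C4*exp(-6^(1/3)*a*(-(9 + sqrt(129))^(1/3) + 2*6^(1/3)/(9 + sqrt(129))^(1/3))/6)


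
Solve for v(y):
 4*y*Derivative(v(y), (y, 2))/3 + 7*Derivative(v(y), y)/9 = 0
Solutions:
 v(y) = C1 + C2*y^(5/12)


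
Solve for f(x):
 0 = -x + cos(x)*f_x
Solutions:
 f(x) = C1 + Integral(x/cos(x), x)


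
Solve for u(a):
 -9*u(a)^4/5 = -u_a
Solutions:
 u(a) = 5^(1/3)*(-1/(C1 + 27*a))^(1/3)
 u(a) = 5^(1/3)*(-1/(C1 + 9*a))^(1/3)*(-3^(2/3) - 3*3^(1/6)*I)/6
 u(a) = 5^(1/3)*(-1/(C1 + 9*a))^(1/3)*(-3^(2/3) + 3*3^(1/6)*I)/6


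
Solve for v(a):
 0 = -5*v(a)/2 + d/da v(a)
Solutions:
 v(a) = C1*exp(5*a/2)


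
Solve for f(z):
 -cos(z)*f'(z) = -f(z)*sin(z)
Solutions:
 f(z) = C1/cos(z)


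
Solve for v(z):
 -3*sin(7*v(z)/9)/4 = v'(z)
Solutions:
 3*z/4 + 9*log(cos(7*v(z)/9) - 1)/14 - 9*log(cos(7*v(z)/9) + 1)/14 = C1


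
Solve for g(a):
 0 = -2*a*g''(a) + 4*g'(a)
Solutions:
 g(a) = C1 + C2*a^3


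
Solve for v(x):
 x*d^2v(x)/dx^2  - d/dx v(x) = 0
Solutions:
 v(x) = C1 + C2*x^2


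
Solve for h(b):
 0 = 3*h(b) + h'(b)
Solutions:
 h(b) = C1*exp(-3*b)


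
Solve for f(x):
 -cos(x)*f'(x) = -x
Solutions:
 f(x) = C1 + Integral(x/cos(x), x)


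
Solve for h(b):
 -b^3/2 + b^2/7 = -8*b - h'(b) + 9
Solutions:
 h(b) = C1 + b^4/8 - b^3/21 - 4*b^2 + 9*b


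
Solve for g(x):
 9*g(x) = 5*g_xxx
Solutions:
 g(x) = C3*exp(15^(2/3)*x/5) + (C1*sin(3*3^(1/6)*5^(2/3)*x/10) + C2*cos(3*3^(1/6)*5^(2/3)*x/10))*exp(-15^(2/3)*x/10)


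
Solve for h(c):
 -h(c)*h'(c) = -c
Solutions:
 h(c) = -sqrt(C1 + c^2)
 h(c) = sqrt(C1 + c^2)


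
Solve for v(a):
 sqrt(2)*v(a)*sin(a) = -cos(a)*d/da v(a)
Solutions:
 v(a) = C1*cos(a)^(sqrt(2))


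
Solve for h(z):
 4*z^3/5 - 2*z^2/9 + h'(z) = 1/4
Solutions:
 h(z) = C1 - z^4/5 + 2*z^3/27 + z/4


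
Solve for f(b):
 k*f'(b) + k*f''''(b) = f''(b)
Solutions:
 f(b) = C1 + C2*exp(2^(1/3)*b*(6^(1/3)*(sqrt(3)*sqrt(27 - 4/k^3) + 9)^(1/3)/12 - 2^(1/3)*3^(5/6)*I*(sqrt(3)*sqrt(27 - 4/k^3) + 9)^(1/3)/12 - 2/(k*(-3^(1/3) + 3^(5/6)*I)*(sqrt(3)*sqrt(27 - 4/k^3) + 9)^(1/3)))) + C3*exp(2^(1/3)*b*(6^(1/3)*(sqrt(3)*sqrt(27 - 4/k^3) + 9)^(1/3)/12 + 2^(1/3)*3^(5/6)*I*(sqrt(3)*sqrt(27 - 4/k^3) + 9)^(1/3)/12 + 2/(k*(3^(1/3) + 3^(5/6)*I)*(sqrt(3)*sqrt(27 - 4/k^3) + 9)^(1/3)))) + C4*exp(-6^(1/3)*b*(2^(1/3)*(sqrt(3)*sqrt(27 - 4/k^3) + 9)^(1/3) + 2*3^(1/3)/(k*(sqrt(3)*sqrt(27 - 4/k^3) + 9)^(1/3)))/6)


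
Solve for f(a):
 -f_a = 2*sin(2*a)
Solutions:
 f(a) = C1 + cos(2*a)


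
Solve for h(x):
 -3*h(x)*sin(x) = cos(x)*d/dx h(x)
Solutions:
 h(x) = C1*cos(x)^3


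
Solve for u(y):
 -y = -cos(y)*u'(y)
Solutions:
 u(y) = C1 + Integral(y/cos(y), y)


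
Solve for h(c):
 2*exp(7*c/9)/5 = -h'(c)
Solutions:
 h(c) = C1 - 18*exp(7*c/9)/35


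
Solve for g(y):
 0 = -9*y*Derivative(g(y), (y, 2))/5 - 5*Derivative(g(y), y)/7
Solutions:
 g(y) = C1 + C2*y^(38/63)


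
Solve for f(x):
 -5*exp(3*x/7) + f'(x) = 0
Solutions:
 f(x) = C1 + 35*exp(3*x/7)/3


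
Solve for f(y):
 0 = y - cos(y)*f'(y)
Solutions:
 f(y) = C1 + Integral(y/cos(y), y)


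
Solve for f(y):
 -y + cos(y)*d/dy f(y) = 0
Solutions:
 f(y) = C1 + Integral(y/cos(y), y)


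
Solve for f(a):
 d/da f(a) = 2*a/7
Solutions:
 f(a) = C1 + a^2/7


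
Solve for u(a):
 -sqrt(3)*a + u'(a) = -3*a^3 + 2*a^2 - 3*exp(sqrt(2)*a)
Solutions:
 u(a) = C1 - 3*a^4/4 + 2*a^3/3 + sqrt(3)*a^2/2 - 3*sqrt(2)*exp(sqrt(2)*a)/2


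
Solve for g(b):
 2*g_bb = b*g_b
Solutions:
 g(b) = C1 + C2*erfi(b/2)


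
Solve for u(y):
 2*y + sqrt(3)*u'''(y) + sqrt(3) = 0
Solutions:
 u(y) = C1 + C2*y + C3*y^2 - sqrt(3)*y^4/36 - y^3/6


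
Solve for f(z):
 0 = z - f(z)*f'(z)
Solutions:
 f(z) = -sqrt(C1 + z^2)
 f(z) = sqrt(C1 + z^2)


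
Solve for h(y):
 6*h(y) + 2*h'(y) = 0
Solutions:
 h(y) = C1*exp(-3*y)


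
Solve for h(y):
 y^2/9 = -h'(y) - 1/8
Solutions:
 h(y) = C1 - y^3/27 - y/8


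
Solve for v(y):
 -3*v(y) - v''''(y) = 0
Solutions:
 v(y) = (C1*sin(sqrt(2)*3^(1/4)*y/2) + C2*cos(sqrt(2)*3^(1/4)*y/2))*exp(-sqrt(2)*3^(1/4)*y/2) + (C3*sin(sqrt(2)*3^(1/4)*y/2) + C4*cos(sqrt(2)*3^(1/4)*y/2))*exp(sqrt(2)*3^(1/4)*y/2)


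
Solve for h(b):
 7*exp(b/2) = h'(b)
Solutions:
 h(b) = C1 + 14*exp(b/2)


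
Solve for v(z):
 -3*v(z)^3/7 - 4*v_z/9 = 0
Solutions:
 v(z) = -sqrt(14)*sqrt(-1/(C1 - 27*z))
 v(z) = sqrt(14)*sqrt(-1/(C1 - 27*z))


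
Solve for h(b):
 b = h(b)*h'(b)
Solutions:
 h(b) = -sqrt(C1 + b^2)
 h(b) = sqrt(C1 + b^2)


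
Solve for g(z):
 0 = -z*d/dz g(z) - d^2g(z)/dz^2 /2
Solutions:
 g(z) = C1 + C2*erf(z)


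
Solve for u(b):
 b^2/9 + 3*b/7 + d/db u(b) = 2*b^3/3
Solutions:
 u(b) = C1 + b^4/6 - b^3/27 - 3*b^2/14


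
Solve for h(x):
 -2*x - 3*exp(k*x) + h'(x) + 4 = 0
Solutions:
 h(x) = C1 + x^2 - 4*x + 3*exp(k*x)/k


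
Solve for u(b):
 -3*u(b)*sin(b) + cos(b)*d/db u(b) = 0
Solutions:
 u(b) = C1/cos(b)^3


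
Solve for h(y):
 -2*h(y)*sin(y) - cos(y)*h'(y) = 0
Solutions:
 h(y) = C1*cos(y)^2


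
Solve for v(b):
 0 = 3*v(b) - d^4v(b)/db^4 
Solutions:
 v(b) = C1*exp(-3^(1/4)*b) + C2*exp(3^(1/4)*b) + C3*sin(3^(1/4)*b) + C4*cos(3^(1/4)*b)


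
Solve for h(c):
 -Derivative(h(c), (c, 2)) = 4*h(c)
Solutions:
 h(c) = C1*sin(2*c) + C2*cos(2*c)


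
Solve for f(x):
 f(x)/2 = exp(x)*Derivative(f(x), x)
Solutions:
 f(x) = C1*exp(-exp(-x)/2)


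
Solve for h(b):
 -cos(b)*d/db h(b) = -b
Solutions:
 h(b) = C1 + Integral(b/cos(b), b)


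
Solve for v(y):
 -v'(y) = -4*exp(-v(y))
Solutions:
 v(y) = log(C1 + 4*y)


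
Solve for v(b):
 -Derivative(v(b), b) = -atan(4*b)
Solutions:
 v(b) = C1 + b*atan(4*b) - log(16*b^2 + 1)/8


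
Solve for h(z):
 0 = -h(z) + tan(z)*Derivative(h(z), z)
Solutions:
 h(z) = C1*sin(z)


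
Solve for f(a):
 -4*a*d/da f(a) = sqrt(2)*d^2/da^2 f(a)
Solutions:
 f(a) = C1 + C2*erf(2^(1/4)*a)


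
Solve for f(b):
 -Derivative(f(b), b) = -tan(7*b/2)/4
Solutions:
 f(b) = C1 - log(cos(7*b/2))/14


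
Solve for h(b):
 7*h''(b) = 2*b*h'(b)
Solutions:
 h(b) = C1 + C2*erfi(sqrt(7)*b/7)


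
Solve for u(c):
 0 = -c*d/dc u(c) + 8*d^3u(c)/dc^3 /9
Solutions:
 u(c) = C1 + Integral(C2*airyai(3^(2/3)*c/2) + C3*airybi(3^(2/3)*c/2), c)


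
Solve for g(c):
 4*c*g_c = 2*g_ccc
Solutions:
 g(c) = C1 + Integral(C2*airyai(2^(1/3)*c) + C3*airybi(2^(1/3)*c), c)


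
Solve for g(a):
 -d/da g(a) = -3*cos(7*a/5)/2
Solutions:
 g(a) = C1 + 15*sin(7*a/5)/14


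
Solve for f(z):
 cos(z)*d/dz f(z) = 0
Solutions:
 f(z) = C1


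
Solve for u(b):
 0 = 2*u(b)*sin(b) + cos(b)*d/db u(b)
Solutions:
 u(b) = C1*cos(b)^2


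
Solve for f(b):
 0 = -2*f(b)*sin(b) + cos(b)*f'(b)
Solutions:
 f(b) = C1/cos(b)^2


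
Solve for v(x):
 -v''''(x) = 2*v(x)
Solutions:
 v(x) = (C1*sin(2^(3/4)*x/2) + C2*cos(2^(3/4)*x/2))*exp(-2^(3/4)*x/2) + (C3*sin(2^(3/4)*x/2) + C4*cos(2^(3/4)*x/2))*exp(2^(3/4)*x/2)


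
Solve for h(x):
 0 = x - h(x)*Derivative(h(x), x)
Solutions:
 h(x) = -sqrt(C1 + x^2)
 h(x) = sqrt(C1 + x^2)


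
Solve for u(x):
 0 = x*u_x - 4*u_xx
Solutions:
 u(x) = C1 + C2*erfi(sqrt(2)*x/4)


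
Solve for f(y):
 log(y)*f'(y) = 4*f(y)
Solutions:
 f(y) = C1*exp(4*li(y))


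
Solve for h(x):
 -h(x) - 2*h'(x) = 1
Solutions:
 h(x) = C1*exp(-x/2) - 1


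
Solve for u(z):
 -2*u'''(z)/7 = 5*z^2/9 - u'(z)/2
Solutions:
 u(z) = C1 + C2*exp(-sqrt(7)*z/2) + C3*exp(sqrt(7)*z/2) + 10*z^3/27 + 80*z/63


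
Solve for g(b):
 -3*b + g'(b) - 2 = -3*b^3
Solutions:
 g(b) = C1 - 3*b^4/4 + 3*b^2/2 + 2*b


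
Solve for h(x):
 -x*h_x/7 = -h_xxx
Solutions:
 h(x) = C1 + Integral(C2*airyai(7^(2/3)*x/7) + C3*airybi(7^(2/3)*x/7), x)


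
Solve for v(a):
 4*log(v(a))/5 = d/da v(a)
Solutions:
 li(v(a)) = C1 + 4*a/5


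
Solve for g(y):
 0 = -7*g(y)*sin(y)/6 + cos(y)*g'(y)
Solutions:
 g(y) = C1/cos(y)^(7/6)


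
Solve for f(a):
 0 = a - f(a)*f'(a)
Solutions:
 f(a) = -sqrt(C1 + a^2)
 f(a) = sqrt(C1 + a^2)


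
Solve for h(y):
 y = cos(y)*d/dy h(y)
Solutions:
 h(y) = C1 + Integral(y/cos(y), y)


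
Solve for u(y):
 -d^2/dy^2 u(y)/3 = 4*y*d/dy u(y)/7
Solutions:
 u(y) = C1 + C2*erf(sqrt(42)*y/7)


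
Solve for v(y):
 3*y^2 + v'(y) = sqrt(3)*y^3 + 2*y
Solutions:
 v(y) = C1 + sqrt(3)*y^4/4 - y^3 + y^2


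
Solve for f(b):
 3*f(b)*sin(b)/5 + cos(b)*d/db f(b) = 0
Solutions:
 f(b) = C1*cos(b)^(3/5)


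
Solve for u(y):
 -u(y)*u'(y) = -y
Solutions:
 u(y) = -sqrt(C1 + y^2)
 u(y) = sqrt(C1 + y^2)


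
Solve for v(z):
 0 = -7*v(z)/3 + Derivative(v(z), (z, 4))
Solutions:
 v(z) = C1*exp(-3^(3/4)*7^(1/4)*z/3) + C2*exp(3^(3/4)*7^(1/4)*z/3) + C3*sin(3^(3/4)*7^(1/4)*z/3) + C4*cos(3^(3/4)*7^(1/4)*z/3)


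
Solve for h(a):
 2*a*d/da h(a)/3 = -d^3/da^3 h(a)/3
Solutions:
 h(a) = C1 + Integral(C2*airyai(-2^(1/3)*a) + C3*airybi(-2^(1/3)*a), a)


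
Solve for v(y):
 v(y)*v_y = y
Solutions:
 v(y) = -sqrt(C1 + y^2)
 v(y) = sqrt(C1 + y^2)


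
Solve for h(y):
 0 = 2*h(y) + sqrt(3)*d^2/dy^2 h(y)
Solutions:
 h(y) = C1*sin(sqrt(2)*3^(3/4)*y/3) + C2*cos(sqrt(2)*3^(3/4)*y/3)


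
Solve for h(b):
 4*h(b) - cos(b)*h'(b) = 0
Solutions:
 h(b) = C1*(sin(b)^2 + 2*sin(b) + 1)/(sin(b)^2 - 2*sin(b) + 1)


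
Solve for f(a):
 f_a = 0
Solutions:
 f(a) = C1


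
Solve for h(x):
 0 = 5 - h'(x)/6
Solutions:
 h(x) = C1 + 30*x


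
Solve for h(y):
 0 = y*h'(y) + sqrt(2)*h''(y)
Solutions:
 h(y) = C1 + C2*erf(2^(1/4)*y/2)


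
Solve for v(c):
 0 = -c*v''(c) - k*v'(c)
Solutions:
 v(c) = C1 + c^(1 - re(k))*(C2*sin(log(c)*Abs(im(k))) + C3*cos(log(c)*im(k)))


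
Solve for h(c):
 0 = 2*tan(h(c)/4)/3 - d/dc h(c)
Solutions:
 h(c) = -4*asin(C1*exp(c/6)) + 4*pi
 h(c) = 4*asin(C1*exp(c/6))


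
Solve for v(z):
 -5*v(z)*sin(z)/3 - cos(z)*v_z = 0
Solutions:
 v(z) = C1*cos(z)^(5/3)


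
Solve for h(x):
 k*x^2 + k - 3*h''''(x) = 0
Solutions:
 h(x) = C1 + C2*x + C3*x^2 + C4*x^3 + k*x^6/1080 + k*x^4/72


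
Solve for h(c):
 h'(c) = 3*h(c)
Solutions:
 h(c) = C1*exp(3*c)


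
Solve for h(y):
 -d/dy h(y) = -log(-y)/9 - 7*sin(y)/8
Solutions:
 h(y) = C1 + y*log(-y)/9 - y/9 - 7*cos(y)/8


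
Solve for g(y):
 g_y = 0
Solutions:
 g(y) = C1


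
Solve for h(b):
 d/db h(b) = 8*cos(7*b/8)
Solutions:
 h(b) = C1 + 64*sin(7*b/8)/7


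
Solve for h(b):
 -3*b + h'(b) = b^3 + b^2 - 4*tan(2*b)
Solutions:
 h(b) = C1 + b^4/4 + b^3/3 + 3*b^2/2 + 2*log(cos(2*b))


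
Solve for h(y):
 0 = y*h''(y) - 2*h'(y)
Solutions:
 h(y) = C1 + C2*y^3


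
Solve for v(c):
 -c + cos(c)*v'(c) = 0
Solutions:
 v(c) = C1 + Integral(c/cos(c), c)


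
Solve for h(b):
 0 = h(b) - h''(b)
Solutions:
 h(b) = C1*exp(-b) + C2*exp(b)


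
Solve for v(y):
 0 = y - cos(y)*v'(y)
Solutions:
 v(y) = C1 + Integral(y/cos(y), y)


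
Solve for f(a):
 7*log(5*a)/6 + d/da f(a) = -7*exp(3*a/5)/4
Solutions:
 f(a) = C1 - 7*a*log(a)/6 + 7*a*(1 - log(5))/6 - 35*exp(3*a/5)/12


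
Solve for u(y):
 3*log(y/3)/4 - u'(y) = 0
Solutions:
 u(y) = C1 + 3*y*log(y)/4 - 3*y*log(3)/4 - 3*y/4


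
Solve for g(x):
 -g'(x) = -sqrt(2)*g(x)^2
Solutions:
 g(x) = -1/(C1 + sqrt(2)*x)


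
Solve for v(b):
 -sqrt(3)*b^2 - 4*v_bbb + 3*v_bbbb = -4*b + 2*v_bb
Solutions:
 v(b) = C1 + C2*b + C3*exp(b*(2 - sqrt(10))/3) + C4*exp(b*(2 + sqrt(10))/3) - sqrt(3)*b^4/24 + b^3*(1 + sqrt(3))/3 + b^2*(-11*sqrt(3)/4 - 2)


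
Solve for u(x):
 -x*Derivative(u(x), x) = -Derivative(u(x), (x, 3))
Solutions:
 u(x) = C1 + Integral(C2*airyai(x) + C3*airybi(x), x)


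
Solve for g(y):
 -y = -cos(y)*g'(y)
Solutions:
 g(y) = C1 + Integral(y/cos(y), y)


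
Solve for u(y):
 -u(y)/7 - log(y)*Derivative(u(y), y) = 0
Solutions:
 u(y) = C1*exp(-li(y)/7)


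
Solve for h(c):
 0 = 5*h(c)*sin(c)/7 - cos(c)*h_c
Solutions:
 h(c) = C1/cos(c)^(5/7)


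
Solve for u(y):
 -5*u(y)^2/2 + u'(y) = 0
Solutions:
 u(y) = -2/(C1 + 5*y)


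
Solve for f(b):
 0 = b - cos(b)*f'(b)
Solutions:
 f(b) = C1 + Integral(b/cos(b), b)


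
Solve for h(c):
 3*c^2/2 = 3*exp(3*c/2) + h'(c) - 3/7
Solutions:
 h(c) = C1 + c^3/2 + 3*c/7 - 2*exp(3*c/2)


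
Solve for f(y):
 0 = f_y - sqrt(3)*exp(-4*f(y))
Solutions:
 f(y) = log(-I*(C1 + 4*sqrt(3)*y)^(1/4))
 f(y) = log(I*(C1 + 4*sqrt(3)*y)^(1/4))
 f(y) = log(-(C1 + 4*sqrt(3)*y)^(1/4))
 f(y) = log(C1 + 4*sqrt(3)*y)/4


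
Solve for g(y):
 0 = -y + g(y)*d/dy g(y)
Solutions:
 g(y) = -sqrt(C1 + y^2)
 g(y) = sqrt(C1 + y^2)


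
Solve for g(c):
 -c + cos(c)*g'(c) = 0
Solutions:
 g(c) = C1 + Integral(c/cos(c), c)


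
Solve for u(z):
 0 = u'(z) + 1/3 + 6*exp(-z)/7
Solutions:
 u(z) = C1 - z/3 + 6*exp(-z)/7


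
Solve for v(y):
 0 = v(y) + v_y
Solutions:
 v(y) = C1*exp(-y)


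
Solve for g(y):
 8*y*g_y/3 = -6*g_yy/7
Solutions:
 g(y) = C1 + C2*erf(sqrt(14)*y/3)


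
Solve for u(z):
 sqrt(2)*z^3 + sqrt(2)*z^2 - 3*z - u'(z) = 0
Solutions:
 u(z) = C1 + sqrt(2)*z^4/4 + sqrt(2)*z^3/3 - 3*z^2/2


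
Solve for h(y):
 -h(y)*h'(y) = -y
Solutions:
 h(y) = -sqrt(C1 + y^2)
 h(y) = sqrt(C1 + y^2)


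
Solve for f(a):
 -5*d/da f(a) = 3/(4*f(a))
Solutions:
 f(a) = -sqrt(C1 - 30*a)/10
 f(a) = sqrt(C1 - 30*a)/10


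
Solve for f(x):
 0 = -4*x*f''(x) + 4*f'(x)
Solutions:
 f(x) = C1 + C2*x^2


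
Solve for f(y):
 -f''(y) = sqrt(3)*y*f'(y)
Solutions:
 f(y) = C1 + C2*erf(sqrt(2)*3^(1/4)*y/2)


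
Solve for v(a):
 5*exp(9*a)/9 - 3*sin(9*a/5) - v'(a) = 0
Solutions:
 v(a) = C1 + 5*exp(9*a)/81 + 5*cos(9*a/5)/3


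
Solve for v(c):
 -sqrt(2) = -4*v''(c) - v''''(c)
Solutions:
 v(c) = C1 + C2*c + C3*sin(2*c) + C4*cos(2*c) + sqrt(2)*c^2/8


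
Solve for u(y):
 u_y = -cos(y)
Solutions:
 u(y) = C1 - sin(y)


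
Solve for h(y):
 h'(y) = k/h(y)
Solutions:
 h(y) = -sqrt(C1 + 2*k*y)
 h(y) = sqrt(C1 + 2*k*y)


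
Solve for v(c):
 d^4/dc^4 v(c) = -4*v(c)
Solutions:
 v(c) = (C1*sin(c) + C2*cos(c))*exp(-c) + (C3*sin(c) + C4*cos(c))*exp(c)


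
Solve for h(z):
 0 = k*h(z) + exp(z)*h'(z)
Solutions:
 h(z) = C1*exp(k*exp(-z))


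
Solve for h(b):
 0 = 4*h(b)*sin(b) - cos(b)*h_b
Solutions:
 h(b) = C1/cos(b)^4


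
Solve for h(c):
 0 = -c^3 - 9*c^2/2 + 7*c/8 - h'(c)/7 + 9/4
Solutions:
 h(c) = C1 - 7*c^4/4 - 21*c^3/2 + 49*c^2/16 + 63*c/4


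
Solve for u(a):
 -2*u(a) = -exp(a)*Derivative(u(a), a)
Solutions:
 u(a) = C1*exp(-2*exp(-a))


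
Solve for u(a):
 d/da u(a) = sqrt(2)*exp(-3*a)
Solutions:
 u(a) = C1 - sqrt(2)*exp(-3*a)/3


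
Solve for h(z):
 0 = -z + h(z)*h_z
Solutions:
 h(z) = -sqrt(C1 + z^2)
 h(z) = sqrt(C1 + z^2)


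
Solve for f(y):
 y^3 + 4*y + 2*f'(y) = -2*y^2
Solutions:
 f(y) = C1 - y^4/8 - y^3/3 - y^2


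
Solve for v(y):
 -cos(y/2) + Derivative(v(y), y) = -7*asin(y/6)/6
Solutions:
 v(y) = C1 - 7*y*asin(y/6)/6 - 7*sqrt(36 - y^2)/6 + 2*sin(y/2)


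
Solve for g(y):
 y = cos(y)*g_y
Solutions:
 g(y) = C1 + Integral(y/cos(y), y)


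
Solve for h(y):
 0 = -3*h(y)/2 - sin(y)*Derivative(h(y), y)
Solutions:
 h(y) = C1*(cos(y) + 1)^(3/4)/(cos(y) - 1)^(3/4)


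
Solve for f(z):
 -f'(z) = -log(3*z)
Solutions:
 f(z) = C1 + z*log(z) - z + z*log(3)


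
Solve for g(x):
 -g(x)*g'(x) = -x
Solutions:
 g(x) = -sqrt(C1 + x^2)
 g(x) = sqrt(C1 + x^2)


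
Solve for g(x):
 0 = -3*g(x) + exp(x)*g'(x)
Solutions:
 g(x) = C1*exp(-3*exp(-x))


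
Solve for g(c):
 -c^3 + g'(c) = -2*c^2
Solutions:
 g(c) = C1 + c^4/4 - 2*c^3/3


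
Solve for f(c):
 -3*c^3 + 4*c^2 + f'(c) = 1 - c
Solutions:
 f(c) = C1 + 3*c^4/4 - 4*c^3/3 - c^2/2 + c


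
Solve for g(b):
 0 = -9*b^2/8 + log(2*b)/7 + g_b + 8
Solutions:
 g(b) = C1 + 3*b^3/8 - b*log(b)/7 - 55*b/7 - b*log(2)/7


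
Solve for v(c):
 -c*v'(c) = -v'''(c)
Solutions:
 v(c) = C1 + Integral(C2*airyai(c) + C3*airybi(c), c)


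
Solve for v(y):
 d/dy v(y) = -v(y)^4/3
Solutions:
 v(y) = (-1 - sqrt(3)*I)*(1/(C1 + y))^(1/3)/2
 v(y) = (-1 + sqrt(3)*I)*(1/(C1 + y))^(1/3)/2
 v(y) = (1/(C1 + y))^(1/3)


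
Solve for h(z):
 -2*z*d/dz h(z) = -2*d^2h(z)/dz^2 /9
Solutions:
 h(z) = C1 + C2*erfi(3*sqrt(2)*z/2)


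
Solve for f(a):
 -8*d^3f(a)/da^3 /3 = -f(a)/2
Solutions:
 f(a) = C3*exp(2^(2/3)*3^(1/3)*a/4) + (C1*sin(2^(2/3)*3^(5/6)*a/8) + C2*cos(2^(2/3)*3^(5/6)*a/8))*exp(-2^(2/3)*3^(1/3)*a/8)


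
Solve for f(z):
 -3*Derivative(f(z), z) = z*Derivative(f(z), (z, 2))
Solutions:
 f(z) = C1 + C2/z^2


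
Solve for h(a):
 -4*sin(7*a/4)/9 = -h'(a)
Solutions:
 h(a) = C1 - 16*cos(7*a/4)/63


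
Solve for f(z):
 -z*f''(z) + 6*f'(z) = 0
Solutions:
 f(z) = C1 + C2*z^7


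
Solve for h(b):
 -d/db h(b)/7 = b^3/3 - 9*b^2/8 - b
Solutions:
 h(b) = C1 - 7*b^4/12 + 21*b^3/8 + 7*b^2/2


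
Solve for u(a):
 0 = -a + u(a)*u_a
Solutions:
 u(a) = -sqrt(C1 + a^2)
 u(a) = sqrt(C1 + a^2)


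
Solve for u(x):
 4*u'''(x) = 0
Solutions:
 u(x) = C1 + C2*x + C3*x^2


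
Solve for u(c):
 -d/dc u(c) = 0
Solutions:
 u(c) = C1


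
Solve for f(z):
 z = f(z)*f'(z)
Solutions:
 f(z) = -sqrt(C1 + z^2)
 f(z) = sqrt(C1 + z^2)


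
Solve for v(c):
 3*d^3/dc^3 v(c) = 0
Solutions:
 v(c) = C1 + C2*c + C3*c^2


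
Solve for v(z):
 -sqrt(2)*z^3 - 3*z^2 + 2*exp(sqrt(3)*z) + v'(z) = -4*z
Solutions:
 v(z) = C1 + sqrt(2)*z^4/4 + z^3 - 2*z^2 - 2*sqrt(3)*exp(sqrt(3)*z)/3


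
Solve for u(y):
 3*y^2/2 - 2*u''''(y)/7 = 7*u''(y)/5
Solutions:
 u(y) = C1 + C2*y + C3*sin(7*sqrt(10)*y/10) + C4*cos(7*sqrt(10)*y/10) + 5*y^4/56 - 75*y^2/343


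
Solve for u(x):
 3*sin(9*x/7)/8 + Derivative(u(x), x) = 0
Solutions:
 u(x) = C1 + 7*cos(9*x/7)/24


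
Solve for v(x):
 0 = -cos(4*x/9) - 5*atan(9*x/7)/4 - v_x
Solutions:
 v(x) = C1 - 5*x*atan(9*x/7)/4 + 35*log(81*x^2 + 49)/72 - 9*sin(4*x/9)/4


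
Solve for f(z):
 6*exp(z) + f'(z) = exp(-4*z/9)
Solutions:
 f(z) = C1 - 6*exp(z) - 9*exp(-4*z/9)/4


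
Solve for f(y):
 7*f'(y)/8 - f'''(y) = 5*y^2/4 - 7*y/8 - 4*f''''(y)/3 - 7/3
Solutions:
 f(y) = C1 + C2*exp(y*((sqrt(399) + 20)^(-1/3) + 2 + (sqrt(399) + 20)^(1/3))/8)*sin(sqrt(3)*y*(-(sqrt(399) + 20)^(1/3) + (sqrt(399) + 20)^(-1/3))/8) + C3*exp(y*((sqrt(399) + 20)^(-1/3) + 2 + (sqrt(399) + 20)^(1/3))/8)*cos(sqrt(3)*y*(-(sqrt(399) + 20)^(1/3) + (sqrt(399) + 20)^(-1/3))/8) + C4*exp(y*(-(sqrt(399) + 20)^(1/3) - 1/(sqrt(399) + 20)^(1/3) + 1)/4) + 10*y^3/21 - y^2/2 + 88*y/147
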